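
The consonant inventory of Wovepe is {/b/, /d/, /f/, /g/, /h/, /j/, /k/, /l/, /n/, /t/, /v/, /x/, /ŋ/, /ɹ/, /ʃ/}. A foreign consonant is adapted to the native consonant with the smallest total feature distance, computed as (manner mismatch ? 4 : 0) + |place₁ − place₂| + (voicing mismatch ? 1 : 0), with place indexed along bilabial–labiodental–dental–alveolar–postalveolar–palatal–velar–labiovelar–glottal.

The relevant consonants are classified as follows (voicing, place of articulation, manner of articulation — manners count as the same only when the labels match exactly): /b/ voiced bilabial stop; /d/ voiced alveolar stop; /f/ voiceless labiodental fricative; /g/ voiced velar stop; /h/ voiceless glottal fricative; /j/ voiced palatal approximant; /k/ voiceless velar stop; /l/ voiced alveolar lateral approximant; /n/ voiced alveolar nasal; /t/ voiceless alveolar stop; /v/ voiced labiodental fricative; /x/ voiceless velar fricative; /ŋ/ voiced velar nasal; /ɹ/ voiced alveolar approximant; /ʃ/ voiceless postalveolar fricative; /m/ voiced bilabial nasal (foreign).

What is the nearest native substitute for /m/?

n

/n/ is closest: same manner (nasal), place distance 3 (bilabial→alveolar), same voicing; total 3. Next closest is /b/ at distance 4.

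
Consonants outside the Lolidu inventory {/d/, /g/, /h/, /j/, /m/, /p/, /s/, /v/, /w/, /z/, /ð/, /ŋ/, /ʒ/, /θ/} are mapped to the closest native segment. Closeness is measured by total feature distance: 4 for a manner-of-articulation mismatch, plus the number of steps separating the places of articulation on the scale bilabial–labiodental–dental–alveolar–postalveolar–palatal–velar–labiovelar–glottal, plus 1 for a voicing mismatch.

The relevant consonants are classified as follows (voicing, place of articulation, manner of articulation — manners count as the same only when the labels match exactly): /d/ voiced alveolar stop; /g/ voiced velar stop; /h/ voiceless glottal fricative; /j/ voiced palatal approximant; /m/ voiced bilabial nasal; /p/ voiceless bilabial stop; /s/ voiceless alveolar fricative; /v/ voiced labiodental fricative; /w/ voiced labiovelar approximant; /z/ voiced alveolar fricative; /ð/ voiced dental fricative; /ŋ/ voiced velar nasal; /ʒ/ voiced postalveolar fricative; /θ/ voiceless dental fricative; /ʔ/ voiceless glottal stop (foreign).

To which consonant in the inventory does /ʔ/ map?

/g/ is closest: same manner (stop), place distance 2 (glottal→velar), voicing differs (+1); total 3. Next closest is /h/ at distance 4.

g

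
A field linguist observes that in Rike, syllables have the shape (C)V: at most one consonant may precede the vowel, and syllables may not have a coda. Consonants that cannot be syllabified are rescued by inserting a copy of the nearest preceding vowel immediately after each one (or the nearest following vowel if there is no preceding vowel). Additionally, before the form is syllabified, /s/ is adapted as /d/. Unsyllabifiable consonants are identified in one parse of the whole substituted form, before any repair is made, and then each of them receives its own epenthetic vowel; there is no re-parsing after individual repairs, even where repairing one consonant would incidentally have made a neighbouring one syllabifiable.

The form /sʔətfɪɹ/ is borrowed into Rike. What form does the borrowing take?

Substitution: /s/ → /d/, giving /dʔətfɪɹ/.
Syllabifying with onset maximization leaves /d/, /t/, /ɹ/ stranded (no codas are permitted; onsets are limited to one consonant).
Inserting the epenthetic vowel yields /d/ → /də/, /t/ → /tə/, /ɹ/ → /ɹɪ/.

dəʔətəfɪɹɪ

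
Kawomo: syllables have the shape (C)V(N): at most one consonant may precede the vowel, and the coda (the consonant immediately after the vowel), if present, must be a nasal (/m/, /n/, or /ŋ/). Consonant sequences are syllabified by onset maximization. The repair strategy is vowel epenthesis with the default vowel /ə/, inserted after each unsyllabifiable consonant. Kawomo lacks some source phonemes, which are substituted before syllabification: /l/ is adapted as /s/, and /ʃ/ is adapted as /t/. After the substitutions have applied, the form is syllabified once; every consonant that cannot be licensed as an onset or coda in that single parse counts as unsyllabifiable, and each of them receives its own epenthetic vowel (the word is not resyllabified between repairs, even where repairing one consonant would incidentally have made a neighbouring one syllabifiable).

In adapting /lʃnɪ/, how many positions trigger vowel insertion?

2

After substitution the input is /stnɪ/.
The unsyllabifiable consonants are /s/, /t/; each receives one epenthetic vowel.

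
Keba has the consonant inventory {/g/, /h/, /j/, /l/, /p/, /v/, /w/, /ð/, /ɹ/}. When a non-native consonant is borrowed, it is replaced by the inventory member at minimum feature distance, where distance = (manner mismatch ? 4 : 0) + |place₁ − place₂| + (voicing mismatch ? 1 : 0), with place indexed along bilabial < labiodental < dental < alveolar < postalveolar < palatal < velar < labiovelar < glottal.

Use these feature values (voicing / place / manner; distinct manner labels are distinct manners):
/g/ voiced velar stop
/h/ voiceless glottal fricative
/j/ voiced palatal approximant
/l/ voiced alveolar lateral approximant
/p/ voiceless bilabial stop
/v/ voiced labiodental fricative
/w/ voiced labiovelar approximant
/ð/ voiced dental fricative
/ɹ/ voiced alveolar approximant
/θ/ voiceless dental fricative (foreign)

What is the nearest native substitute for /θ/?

/ð/ is closest: same manner (fricative), place distance 0 (dental→dental), voicing differs (+1); total 1. Next closest is /v/ at distance 2.

ð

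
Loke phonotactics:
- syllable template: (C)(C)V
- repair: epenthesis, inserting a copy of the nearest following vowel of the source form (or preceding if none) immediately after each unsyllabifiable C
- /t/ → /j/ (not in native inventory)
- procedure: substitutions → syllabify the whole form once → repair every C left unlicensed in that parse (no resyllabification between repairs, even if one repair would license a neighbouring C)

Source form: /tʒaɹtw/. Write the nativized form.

jʒaɹajawa

Substitution: /t/ → /j/, giving /jʒaɹjw/.
The consonants /ɹ/, /j/, /w/ cannot be parsed into a legal (C)(C)V syllable (no codas are permitted; onsets may contain at most 2 consonants).
Epenthesis after each stranded consonant: /ɹ/ → /ɹa/, /j/ → /ja/, /w/ → /wa/.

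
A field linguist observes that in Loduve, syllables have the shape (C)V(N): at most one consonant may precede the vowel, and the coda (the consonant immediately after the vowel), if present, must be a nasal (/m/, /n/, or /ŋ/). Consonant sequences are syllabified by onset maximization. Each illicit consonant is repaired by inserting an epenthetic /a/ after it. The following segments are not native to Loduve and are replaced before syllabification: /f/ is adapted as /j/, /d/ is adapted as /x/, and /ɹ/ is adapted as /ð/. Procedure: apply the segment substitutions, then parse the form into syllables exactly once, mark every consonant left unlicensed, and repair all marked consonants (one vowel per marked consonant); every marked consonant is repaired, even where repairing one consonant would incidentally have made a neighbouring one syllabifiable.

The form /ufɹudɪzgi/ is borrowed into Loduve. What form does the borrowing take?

Substitution: /f/ → /j/, /ɹ/ → /ð/, /d/ → /x/, giving /ujðuxɪzgi/.
Under (C)V(N), the unsyllabifiable consonants are /j/, /z/ (only a nasal (/m/, /n/, or /ŋ/) is licensed in coda position; onsets are limited to one consonant).
Inserting the epenthetic vowel yields /j/ → /ja/, /z/ → /za/.

ujaðuxɪzagi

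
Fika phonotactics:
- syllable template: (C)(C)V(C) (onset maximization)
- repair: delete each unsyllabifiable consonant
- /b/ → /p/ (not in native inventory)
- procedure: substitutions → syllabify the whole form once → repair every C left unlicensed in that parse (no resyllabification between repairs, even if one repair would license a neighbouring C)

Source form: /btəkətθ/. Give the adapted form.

ptəkət

Substitution: /b/ → /p/, giving /ptəkətθ/.
Syllabifying with onset maximization leaves /θ/ stranded (at most one coda consonant is licensed; onsets may contain at most 2 consonants).
Deletion applies to /θ/.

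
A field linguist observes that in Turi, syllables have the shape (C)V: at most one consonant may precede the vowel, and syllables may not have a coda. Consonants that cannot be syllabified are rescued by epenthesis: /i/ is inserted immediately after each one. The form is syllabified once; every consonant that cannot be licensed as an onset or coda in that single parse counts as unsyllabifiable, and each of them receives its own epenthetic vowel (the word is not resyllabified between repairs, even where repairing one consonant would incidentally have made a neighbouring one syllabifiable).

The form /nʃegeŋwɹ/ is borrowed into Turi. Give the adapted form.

Under (C)V, the unsyllabifiable consonants are /n/, /ŋ/, /w/, /ɹ/ (no codas are permitted; onsets are limited to one consonant).
Each unlicensed consonant becomes the onset of a new syllable: /n/ → /ni/, /ŋ/ → /ŋi/, /w/ → /wi/, /ɹ/ → /ɹi/.

niʃegeŋiwiɹi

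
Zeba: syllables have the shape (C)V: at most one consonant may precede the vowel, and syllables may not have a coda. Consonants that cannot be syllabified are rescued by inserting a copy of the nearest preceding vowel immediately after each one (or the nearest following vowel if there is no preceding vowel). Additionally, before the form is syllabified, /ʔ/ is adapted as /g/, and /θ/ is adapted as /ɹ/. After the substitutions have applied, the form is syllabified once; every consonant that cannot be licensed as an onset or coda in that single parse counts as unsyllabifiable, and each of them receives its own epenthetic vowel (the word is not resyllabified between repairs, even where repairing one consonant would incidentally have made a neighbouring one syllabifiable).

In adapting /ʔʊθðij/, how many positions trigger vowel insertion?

After substitution the input is /gʊɹðij/.
The unsyllabifiable consonants are /ɹ/, /j/; each receives one epenthetic vowel.

2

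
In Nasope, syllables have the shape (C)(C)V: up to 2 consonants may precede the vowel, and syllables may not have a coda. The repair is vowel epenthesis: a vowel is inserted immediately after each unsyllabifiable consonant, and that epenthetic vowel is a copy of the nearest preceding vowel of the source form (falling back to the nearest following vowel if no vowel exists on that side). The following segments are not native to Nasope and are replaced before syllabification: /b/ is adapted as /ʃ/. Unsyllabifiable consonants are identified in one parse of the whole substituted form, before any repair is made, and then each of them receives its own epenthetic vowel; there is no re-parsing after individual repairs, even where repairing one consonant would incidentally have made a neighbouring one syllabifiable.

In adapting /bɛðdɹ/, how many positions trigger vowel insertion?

After substitution the input is /ʃɛðdɹ/.
The unsyllabifiable consonants are /ð/, /d/, /ɹ/; each receives one epenthetic vowel.

3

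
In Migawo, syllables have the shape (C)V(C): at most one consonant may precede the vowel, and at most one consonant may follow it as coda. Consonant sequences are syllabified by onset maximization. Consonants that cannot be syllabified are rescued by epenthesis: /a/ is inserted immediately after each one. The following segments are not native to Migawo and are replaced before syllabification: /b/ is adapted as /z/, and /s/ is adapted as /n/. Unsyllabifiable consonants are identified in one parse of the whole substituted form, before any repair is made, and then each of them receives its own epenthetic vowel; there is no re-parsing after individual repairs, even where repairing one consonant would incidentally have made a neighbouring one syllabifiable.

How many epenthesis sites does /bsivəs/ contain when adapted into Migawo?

After substitution the input is /znivən/.
The unsyllabifiable consonants are /z/; each receives one epenthetic vowel.

1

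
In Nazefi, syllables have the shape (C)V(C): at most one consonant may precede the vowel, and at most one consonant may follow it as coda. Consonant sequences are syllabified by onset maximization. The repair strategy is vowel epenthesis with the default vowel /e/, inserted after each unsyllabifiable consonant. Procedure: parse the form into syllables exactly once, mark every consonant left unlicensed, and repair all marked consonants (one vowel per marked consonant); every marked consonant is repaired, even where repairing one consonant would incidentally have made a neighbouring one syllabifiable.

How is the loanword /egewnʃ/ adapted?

egewneʃe

Syllabifying with onset maximization leaves /n/, /ʃ/ stranded (at most one coda consonant is licensed; onsets are limited to one consonant).
Inserting the epenthetic vowel yields /n/ → /ne/, /ʃ/ → /ʃe/.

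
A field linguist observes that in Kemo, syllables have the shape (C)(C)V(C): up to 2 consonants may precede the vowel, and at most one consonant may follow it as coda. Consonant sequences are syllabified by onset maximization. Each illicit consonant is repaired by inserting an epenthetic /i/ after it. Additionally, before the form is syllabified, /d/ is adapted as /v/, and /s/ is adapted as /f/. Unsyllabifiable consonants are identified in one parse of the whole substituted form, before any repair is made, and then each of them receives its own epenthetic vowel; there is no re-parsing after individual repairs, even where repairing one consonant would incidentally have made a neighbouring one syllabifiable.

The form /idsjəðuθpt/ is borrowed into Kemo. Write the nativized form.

Substitution: /d/ → /v/, /s/ → /f/, giving /ivfjəðuθpt/.
Under (C)(C)V(C), the unsyllabifiable consonants are /p/, /t/ (at most one coda consonant is licensed; onsets may contain at most 2 consonants).
Epenthesis after each stranded consonant: /p/ → /pi/, /t/ → /ti/.

ivfjəðuθpiti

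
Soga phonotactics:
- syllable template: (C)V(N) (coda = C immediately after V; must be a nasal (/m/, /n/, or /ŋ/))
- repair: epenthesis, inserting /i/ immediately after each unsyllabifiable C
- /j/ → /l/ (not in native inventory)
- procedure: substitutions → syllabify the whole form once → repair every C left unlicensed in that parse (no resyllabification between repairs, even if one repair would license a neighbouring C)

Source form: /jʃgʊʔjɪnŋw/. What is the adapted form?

Substitution: /j/ → /l/, giving /lʃgʊʔlɪnŋw/.
Under (C)V(N), the unsyllabifiable consonants are /l/, /ʃ/, /ʔ/, /ŋ/, /w/ (only a nasal (/m/, /n/, or /ŋ/) is licensed in coda position; onsets are limited to one consonant).
Inserting the epenthetic vowel yields /l/ → /li/, /ʃ/ → /ʃi/, /ʔ/ → /ʔi/, /ŋ/ → /ŋi/, /w/ → /wi/.

liʃigʊʔilɪnŋiwi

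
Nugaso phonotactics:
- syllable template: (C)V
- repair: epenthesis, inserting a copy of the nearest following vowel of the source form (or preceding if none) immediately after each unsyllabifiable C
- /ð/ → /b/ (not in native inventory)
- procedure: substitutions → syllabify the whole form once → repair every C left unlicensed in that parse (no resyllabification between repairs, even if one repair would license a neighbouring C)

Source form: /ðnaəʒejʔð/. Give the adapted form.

Substitution: /ð/ → /b/, giving /bnaəʒejʔb/.
Syllabifying with onset maximization leaves /b/, /j/, /ʔ/, /b/ stranded (no codas are permitted; onsets are limited to one consonant).
Epenthesis after each stranded consonant: /b/ → /ba/, /j/ → /je/, /ʔ/ → /ʔe/, /b/ → /be/.

banaəʒejeʔebe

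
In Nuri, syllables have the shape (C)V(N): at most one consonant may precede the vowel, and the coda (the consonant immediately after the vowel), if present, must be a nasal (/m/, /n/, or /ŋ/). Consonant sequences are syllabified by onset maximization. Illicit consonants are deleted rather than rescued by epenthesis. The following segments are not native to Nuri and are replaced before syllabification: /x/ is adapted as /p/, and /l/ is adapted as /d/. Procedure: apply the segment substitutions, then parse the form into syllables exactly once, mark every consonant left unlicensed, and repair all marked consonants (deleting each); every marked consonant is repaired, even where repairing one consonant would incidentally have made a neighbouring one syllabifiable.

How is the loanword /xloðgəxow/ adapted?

dogəpo

Substitution: /x/ → /p/, /l/ → /d/, giving /pdoðgəpow/.
Syllabifying with onset maximization leaves /p/, /ð/, /w/ stranded (only a nasal (/m/, /n/, or /ŋ/) is licensed in coda position; onsets are limited to one consonant).
Deletion applies to /p/, /ð/, /w/.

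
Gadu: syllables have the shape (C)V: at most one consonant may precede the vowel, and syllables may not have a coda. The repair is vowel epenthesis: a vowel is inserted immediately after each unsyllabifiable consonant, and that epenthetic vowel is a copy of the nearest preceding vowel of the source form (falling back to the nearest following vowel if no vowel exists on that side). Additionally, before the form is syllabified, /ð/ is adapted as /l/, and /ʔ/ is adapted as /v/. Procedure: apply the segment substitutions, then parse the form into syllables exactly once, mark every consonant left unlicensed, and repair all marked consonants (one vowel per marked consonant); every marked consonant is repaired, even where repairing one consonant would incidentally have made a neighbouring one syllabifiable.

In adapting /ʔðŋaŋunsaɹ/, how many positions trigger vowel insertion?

After substitution the input is /vlŋaŋunsaɹ/.
The unsyllabifiable consonants are /v/, /l/, /n/, /ɹ/; each receives one epenthetic vowel.

4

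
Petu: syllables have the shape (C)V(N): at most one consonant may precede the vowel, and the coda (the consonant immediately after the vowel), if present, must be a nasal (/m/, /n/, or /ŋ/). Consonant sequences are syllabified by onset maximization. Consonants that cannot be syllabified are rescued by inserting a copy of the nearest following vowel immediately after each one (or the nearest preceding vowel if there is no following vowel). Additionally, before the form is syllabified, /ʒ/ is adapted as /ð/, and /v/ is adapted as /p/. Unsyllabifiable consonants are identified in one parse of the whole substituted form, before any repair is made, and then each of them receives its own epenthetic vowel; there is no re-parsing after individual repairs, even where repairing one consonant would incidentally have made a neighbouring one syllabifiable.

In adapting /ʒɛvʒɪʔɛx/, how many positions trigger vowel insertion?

After substitution the input is /ðɛpðɪʔɛx/.
The unsyllabifiable consonants are /p/, /x/; each receives one epenthetic vowel.

2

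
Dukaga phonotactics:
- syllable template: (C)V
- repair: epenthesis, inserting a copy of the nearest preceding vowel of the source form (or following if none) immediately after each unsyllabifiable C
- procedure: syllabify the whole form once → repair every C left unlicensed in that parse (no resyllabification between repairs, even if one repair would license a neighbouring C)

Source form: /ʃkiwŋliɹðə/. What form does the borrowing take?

Syllabifying with onset maximization leaves /ʃ/, /w/, /ŋ/, /ɹ/ stranded (no codas are permitted; onsets are limited to one consonant).
Each unlicensed consonant becomes the onset of a new syllable: /ʃ/ → /ʃi/, /w/ → /wi/, /ŋ/ → /ŋi/, /ɹ/ → /ɹi/.

ʃikiwiŋiliɹiðə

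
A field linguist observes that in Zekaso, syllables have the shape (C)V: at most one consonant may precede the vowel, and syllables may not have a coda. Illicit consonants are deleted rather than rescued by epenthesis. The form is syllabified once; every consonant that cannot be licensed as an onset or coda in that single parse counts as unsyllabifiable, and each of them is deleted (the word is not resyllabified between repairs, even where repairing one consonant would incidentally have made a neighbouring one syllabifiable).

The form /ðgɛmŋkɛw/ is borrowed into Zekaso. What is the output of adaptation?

The consonants /ð/, /m/, /ŋ/, /w/ cannot be parsed into a legal (C)V syllable (no codas are permitted; onsets are limited to one consonant).
Each unlicensed consonant is deleted: /ð/, /m/, /ŋ/, /w/.

gɛkɛ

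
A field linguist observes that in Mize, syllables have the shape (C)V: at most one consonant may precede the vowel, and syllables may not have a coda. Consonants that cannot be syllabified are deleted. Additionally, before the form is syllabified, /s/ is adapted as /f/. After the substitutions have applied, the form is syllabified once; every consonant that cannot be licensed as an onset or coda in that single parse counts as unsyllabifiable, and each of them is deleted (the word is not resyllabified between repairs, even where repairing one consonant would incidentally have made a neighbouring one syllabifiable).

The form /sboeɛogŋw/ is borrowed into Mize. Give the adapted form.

boeɛo

Substitution: /s/ → /f/, giving /fboeɛogŋw/.
Under (C)V, the unsyllabifiable consonants are /f/, /g/, /ŋ/, /w/ (no codas are permitted; onsets are limited to one consonant).
Deletion applies to /f/, /g/, /ŋ/, /w/.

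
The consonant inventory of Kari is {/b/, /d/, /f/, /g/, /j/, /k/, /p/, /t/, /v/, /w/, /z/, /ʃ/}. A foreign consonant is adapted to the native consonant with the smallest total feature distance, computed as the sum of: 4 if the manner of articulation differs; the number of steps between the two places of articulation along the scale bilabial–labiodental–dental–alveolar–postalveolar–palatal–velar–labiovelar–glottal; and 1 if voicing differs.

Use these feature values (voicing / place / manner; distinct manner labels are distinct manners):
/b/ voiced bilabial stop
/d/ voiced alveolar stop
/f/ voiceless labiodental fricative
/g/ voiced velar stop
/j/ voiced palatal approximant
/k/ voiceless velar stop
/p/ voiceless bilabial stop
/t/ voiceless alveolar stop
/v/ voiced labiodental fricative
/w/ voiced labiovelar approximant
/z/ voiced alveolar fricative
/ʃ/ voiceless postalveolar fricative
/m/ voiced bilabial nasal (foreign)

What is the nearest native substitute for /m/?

b

/b/ is closest: manner differs (nasal→stop, +4), place distance 0 (bilabial→bilabial), same voicing; total 4. Next closest is /p/ at distance 5.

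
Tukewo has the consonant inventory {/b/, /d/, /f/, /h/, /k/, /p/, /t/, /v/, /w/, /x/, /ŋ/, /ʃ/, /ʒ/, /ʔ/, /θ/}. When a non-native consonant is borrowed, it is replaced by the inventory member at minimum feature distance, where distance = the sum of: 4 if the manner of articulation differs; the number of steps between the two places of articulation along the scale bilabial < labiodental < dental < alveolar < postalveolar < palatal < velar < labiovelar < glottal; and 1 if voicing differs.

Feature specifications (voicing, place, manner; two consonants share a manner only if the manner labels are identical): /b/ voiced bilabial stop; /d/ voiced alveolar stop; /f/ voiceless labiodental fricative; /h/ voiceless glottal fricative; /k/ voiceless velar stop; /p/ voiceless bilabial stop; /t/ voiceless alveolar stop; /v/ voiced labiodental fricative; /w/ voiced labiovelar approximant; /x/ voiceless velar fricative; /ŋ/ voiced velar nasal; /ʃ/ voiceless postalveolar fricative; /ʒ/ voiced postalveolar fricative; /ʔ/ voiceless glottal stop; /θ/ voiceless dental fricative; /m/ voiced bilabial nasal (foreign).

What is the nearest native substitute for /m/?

/b/ is closest: manner differs (nasal→stop, +4), place distance 0 (bilabial→bilabial), same voicing; total 4. Next closest is /p/ at distance 5.

b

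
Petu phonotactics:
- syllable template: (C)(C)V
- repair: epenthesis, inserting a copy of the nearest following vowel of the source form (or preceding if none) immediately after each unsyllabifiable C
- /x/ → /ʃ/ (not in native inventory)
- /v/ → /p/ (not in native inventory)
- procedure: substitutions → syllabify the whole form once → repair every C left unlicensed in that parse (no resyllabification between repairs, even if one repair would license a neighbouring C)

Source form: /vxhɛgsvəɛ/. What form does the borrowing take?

pɛʃhɛgəspəɛ

Substitution: /v/ → /p/, /x/ → /ʃ/, giving /pʃhɛgspəɛ/.
Syllabifying with onset maximization leaves /p/, /g/ stranded (no codas are permitted; onsets may contain at most 2 consonants).
Epenthesis after each stranded consonant: /p/ → /pɛ/, /g/ → /gə/.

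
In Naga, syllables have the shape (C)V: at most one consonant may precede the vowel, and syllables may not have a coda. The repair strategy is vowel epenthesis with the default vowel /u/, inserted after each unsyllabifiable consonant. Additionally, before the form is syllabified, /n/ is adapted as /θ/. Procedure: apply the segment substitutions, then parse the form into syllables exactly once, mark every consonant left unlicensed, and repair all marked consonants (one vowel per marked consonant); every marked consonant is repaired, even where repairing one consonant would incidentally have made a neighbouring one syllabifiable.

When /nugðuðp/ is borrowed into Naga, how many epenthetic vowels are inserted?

3

After substitution the input is /θugðuðp/.
The unsyllabifiable consonants are /g/, /ð/, /p/; each receives one epenthetic vowel.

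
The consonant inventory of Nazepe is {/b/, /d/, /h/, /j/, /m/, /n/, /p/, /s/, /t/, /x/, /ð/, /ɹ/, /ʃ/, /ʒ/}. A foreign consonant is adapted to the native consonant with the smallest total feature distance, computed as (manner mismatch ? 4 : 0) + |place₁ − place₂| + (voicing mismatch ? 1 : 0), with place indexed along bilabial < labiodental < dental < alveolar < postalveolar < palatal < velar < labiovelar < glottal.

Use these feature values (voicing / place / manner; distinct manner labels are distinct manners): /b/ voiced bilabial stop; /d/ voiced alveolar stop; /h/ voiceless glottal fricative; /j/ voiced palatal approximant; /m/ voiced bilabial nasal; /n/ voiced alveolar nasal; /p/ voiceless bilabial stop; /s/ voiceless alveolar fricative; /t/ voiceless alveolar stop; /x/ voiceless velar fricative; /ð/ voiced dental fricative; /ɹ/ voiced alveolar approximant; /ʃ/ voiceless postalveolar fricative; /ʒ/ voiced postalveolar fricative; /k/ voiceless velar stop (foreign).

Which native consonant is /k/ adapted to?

t

/t/ is closest: same manner (stop), place distance 3 (velar→alveolar), same voicing; total 3. Next closest is /d/ at distance 4.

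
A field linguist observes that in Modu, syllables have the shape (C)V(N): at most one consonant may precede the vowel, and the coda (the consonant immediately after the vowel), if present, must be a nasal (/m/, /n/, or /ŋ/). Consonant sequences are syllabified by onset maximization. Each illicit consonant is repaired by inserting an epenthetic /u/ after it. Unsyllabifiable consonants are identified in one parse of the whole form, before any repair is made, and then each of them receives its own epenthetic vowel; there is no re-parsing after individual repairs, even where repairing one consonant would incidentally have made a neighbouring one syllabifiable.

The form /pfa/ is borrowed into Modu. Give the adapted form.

pufa

Syllabifying with onset maximization leaves /p/ stranded (only a nasal (/m/, /n/, or /ŋ/) is licensed in coda position; onsets are limited to one consonant).
Inserting the epenthetic vowel yields /p/ → /pu/.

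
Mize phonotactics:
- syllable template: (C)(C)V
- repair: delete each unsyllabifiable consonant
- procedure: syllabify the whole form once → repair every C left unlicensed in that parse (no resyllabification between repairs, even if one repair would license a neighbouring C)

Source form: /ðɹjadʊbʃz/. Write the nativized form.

ɹjadʊ

Under (C)(C)V, the unsyllabifiable consonants are /ð/, /b/, /ʃ/, /z/ (no codas are permitted; onsets may contain at most 2 consonants).
Each unlicensed consonant is deleted: /ð/, /b/, /ʃ/, /z/.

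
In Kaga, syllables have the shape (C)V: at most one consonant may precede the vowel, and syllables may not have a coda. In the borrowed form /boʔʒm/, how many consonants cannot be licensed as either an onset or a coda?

Under (C)V, the unsyllabifiable consonants are /ʔ/, /ʒ/, /m/ (no codas are permitted; onsets are limited to one consonant).

3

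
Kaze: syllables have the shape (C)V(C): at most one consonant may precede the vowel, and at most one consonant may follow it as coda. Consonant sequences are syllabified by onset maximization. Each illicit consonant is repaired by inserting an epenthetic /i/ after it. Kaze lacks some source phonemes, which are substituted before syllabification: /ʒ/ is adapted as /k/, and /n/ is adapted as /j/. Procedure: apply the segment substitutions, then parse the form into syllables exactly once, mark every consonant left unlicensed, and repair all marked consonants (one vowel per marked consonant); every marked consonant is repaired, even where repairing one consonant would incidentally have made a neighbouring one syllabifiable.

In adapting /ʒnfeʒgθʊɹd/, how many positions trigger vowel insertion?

4

After substitution the input is /kjfekgθʊɹd/.
The unsyllabifiable consonants are /k/, /j/, /g/, /d/; each receives one epenthetic vowel.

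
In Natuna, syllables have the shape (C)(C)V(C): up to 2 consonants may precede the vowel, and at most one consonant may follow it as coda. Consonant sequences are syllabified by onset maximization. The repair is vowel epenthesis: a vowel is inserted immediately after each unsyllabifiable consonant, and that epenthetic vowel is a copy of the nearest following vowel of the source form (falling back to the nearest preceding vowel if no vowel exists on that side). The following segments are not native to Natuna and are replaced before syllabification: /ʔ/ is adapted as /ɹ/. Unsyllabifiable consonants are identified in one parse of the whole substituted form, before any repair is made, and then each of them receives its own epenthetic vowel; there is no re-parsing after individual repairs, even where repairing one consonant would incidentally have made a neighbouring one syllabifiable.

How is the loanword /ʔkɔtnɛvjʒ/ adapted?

ɹkɔtnɛvjɛʒɛ

Substitution: /ʔ/ → /ɹ/, giving /ɹkɔtnɛvjʒ/.
Under (C)(C)V(C), the unsyllabifiable consonants are /j/, /ʒ/ (at most one coda consonant is licensed; onsets may contain at most 2 consonants).
Epenthesis after each stranded consonant: /j/ → /jɛ/, /ʒ/ → /ʒɛ/.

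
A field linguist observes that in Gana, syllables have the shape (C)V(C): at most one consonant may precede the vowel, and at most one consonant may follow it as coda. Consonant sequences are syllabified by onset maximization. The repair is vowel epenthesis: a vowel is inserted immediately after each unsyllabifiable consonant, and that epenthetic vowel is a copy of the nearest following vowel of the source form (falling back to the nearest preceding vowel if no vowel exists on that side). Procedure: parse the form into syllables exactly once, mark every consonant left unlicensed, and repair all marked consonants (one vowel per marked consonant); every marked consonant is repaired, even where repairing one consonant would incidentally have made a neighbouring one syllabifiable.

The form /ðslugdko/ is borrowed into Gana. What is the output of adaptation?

ðusulugdoko

Syllabifying with onset maximization leaves /ð/, /s/, /d/ stranded (at most one coda consonant is licensed; onsets are limited to one consonant).
Inserting the epenthetic vowel yields /ð/ → /ðu/, /s/ → /su/, /d/ → /do/.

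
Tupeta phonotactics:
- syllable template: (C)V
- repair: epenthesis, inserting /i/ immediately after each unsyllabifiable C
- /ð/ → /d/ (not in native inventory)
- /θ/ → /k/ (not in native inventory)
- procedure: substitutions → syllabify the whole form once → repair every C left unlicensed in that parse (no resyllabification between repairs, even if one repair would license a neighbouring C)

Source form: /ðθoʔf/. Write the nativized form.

Substitution: /ð/ → /d/, /θ/ → /k/, giving /dkoʔf/.
Syllabifying with onset maximization leaves /d/, /ʔ/, /f/ stranded (no codas are permitted; onsets are limited to one consonant).
Each unlicensed consonant becomes the onset of a new syllable: /d/ → /di/, /ʔ/ → /ʔi/, /f/ → /fi/.

dikoʔifi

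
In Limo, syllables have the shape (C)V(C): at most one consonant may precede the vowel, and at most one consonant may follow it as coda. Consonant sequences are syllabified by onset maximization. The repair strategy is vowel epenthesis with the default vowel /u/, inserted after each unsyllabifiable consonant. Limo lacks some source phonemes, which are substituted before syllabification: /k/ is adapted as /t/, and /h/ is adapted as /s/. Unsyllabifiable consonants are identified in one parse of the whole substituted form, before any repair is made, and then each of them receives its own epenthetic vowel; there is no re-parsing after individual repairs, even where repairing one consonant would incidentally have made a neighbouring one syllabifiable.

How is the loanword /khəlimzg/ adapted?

tusəlimzugu

Substitution: /k/ → /t/, /h/ → /s/, giving /tsəlimzg/.
Under (C)V(C), the unsyllabifiable consonants are /t/, /z/, /g/ (at most one coda consonant is licensed; onsets are limited to one consonant).
Epenthesis after each stranded consonant: /t/ → /tu/, /z/ → /zu/, /g/ → /gu/.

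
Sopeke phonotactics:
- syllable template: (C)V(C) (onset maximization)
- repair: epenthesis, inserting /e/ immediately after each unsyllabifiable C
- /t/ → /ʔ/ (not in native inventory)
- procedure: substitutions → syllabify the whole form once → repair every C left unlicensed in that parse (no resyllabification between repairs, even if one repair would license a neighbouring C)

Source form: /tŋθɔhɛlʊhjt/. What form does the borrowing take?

ʔeŋeθɔhɛlʊhjeʔe

Substitution: /t/ → /ʔ/, giving /ʔŋθɔhɛlʊhjʔ/.
Under (C)V(C), the unsyllabifiable consonants are /ʔ/, /ŋ/, /j/, /ʔ/ (at most one coda consonant is licensed; onsets are limited to one consonant).
Inserting the epenthetic vowel yields /ʔ/ → /ʔe/, /ŋ/ → /ŋe/, /j/ → /je/, /ʔ/ → /ʔe/.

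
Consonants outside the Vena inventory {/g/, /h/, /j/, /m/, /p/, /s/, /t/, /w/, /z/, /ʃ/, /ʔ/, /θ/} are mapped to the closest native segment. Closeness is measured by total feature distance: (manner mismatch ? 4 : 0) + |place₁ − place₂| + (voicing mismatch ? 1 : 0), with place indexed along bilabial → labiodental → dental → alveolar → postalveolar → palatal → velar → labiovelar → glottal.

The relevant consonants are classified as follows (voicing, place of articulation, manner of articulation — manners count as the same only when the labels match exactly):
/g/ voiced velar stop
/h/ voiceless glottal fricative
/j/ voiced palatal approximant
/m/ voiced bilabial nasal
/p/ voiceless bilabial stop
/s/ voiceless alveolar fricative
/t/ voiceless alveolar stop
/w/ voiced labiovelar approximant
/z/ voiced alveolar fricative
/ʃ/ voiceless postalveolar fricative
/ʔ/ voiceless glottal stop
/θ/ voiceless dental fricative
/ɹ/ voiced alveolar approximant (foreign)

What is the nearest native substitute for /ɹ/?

j

/j/ is closest: same manner (approximant), place distance 2 (alveolar→palatal), same voicing; total 2. Next closest is /w/ at distance 4.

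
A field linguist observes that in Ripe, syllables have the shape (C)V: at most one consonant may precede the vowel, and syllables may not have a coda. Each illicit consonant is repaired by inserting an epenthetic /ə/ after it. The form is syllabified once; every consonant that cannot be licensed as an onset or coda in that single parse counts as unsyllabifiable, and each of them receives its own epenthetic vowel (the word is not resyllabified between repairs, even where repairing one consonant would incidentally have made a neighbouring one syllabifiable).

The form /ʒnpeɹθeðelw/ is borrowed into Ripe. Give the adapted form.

The consonants /ʒ/, /n/, /ɹ/, /l/, /w/ cannot be parsed into a legal (C)V syllable (no codas are permitted; onsets are limited to one consonant).
Each unlicensed consonant becomes the onset of a new syllable: /ʒ/ → /ʒə/, /n/ → /nə/, /ɹ/ → /ɹə/, /l/ → /lə/, /w/ → /wə/.

ʒənəpeɹəθeðeləwə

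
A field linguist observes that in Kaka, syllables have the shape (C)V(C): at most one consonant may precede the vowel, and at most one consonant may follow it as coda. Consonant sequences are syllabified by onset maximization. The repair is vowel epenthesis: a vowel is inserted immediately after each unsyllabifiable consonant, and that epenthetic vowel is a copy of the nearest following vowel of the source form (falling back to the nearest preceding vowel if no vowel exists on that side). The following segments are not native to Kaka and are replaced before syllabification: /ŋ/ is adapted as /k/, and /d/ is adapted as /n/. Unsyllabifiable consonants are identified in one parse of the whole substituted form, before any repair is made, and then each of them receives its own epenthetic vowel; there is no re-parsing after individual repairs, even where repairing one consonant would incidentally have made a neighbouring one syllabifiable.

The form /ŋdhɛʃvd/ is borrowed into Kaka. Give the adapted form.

Substitution: /ŋ/ → /k/, /d/ → /n/, giving /knhɛʃvn/.
Syllabifying with onset maximization leaves /k/, /n/, /v/, /n/ stranded (at most one coda consonant is licensed; onsets are limited to one consonant).
Epenthesis after each stranded consonant: /k/ → /kɛ/, /n/ → /nɛ/, /v/ → /vɛ/, /n/ → /nɛ/.

kɛnɛhɛʃvɛnɛ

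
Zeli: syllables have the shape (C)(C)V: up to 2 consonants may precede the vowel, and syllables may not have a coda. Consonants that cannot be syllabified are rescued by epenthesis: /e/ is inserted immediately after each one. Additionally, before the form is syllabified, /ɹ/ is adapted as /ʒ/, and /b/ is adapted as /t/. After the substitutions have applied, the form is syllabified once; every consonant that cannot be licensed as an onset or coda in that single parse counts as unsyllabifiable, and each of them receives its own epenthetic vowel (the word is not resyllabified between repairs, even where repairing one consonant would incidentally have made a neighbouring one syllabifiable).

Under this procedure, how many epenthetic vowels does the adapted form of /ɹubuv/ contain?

1

After substitution the input is /ʒutuv/.
The unsyllabifiable consonants are /v/; each receives one epenthetic vowel.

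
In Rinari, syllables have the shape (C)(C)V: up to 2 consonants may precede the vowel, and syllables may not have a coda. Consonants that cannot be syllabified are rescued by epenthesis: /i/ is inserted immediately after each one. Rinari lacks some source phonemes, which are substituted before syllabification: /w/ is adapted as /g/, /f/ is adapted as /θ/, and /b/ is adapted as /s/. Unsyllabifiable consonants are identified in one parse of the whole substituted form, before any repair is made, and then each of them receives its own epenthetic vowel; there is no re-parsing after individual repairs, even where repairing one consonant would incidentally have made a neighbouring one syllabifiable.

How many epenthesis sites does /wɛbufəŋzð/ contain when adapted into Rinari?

3

After substitution the input is /gɛsuθəŋzð/.
The unsyllabifiable consonants are /ŋ/, /z/, /ð/; each receives one epenthetic vowel.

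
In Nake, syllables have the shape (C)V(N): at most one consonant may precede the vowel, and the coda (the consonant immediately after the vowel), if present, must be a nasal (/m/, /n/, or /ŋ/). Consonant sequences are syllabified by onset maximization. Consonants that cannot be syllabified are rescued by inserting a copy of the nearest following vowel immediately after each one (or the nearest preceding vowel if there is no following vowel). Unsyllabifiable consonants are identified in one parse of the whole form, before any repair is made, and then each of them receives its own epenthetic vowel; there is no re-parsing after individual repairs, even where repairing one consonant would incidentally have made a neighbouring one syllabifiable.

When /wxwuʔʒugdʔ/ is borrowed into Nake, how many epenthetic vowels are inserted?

The unsyllabifiable consonants are /w/, /x/, /ʔ/, /g/, /d/, /ʔ/; each receives one epenthetic vowel.

6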